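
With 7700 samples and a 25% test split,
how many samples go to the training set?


Test set = 7700 * 25% = 1925. Training set = 7700 - 1925 = 5775.

5775


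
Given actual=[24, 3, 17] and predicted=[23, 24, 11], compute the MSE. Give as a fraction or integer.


MSE = (1/3) * ((24-23)^2=1 + (3-24)^2=441 + (17-11)^2=36). Sum = 478. MSE = 478/3.

478/3


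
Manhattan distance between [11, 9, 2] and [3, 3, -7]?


d = sum of absolute differences: |11-3|=8 + |9-3|=6 + |2--7|=9 = 23.

23


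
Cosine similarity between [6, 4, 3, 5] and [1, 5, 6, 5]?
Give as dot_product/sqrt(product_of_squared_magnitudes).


dot = 69. |a|^2 = 86, |b|^2 = 87. cos = 69/sqrt(7482).

69/sqrt(7482)


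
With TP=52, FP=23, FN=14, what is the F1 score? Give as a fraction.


Precision = 52/75 = 52/75. Recall = 52/66 = 26/33. F1 = 2*P*R/(P+R) = 104/141.

104/141


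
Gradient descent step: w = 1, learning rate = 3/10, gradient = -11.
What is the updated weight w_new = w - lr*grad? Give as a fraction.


w_new = 1 - 3/10 * -11 = 1 - -33/10 = 43/10.

43/10


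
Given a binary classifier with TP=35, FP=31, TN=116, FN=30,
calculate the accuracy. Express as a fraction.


Accuracy = (TP + TN) / (TP + TN + FP + FN) = (35 + 116) / 212 = 151/212.

151/212


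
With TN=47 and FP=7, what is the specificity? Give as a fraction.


Specificity = TN / (TN + FP) = 47 / 54 = 47/54.

47/54


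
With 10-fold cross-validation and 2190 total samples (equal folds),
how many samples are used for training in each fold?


Each validation fold has 2190/10 = 219 samples. Training set = 2190 - 219 = 1971.

1971


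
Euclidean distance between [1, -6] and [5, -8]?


d = sqrt(sum of squared differences). (1-5)^2=16, (-6--8)^2=4. Sum = 20.

sqrt(20)


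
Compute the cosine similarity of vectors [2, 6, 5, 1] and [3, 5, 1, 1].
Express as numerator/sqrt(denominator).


dot = 42. |a|^2 = 66, |b|^2 = 36. cos = 42/sqrt(2376).

42/sqrt(2376)


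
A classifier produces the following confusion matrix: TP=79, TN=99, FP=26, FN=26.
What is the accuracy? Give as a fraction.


Accuracy = (TP + TN) / (TP + TN + FP + FN) = (79 + 99) / 230 = 89/115.

89/115


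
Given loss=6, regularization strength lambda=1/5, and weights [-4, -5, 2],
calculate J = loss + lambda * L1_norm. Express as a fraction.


L1 norm = sum(|w|) = 11. J = 6 + 1/5 * 11 = 41/5.

41/5


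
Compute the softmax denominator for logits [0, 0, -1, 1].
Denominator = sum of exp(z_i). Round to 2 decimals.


Denom = e^0=1.0000 + e^0=1.0000 + e^-1=0.3679 + e^1=2.7183. Sum = 5.0862, which rounds to 5.09.

5.09


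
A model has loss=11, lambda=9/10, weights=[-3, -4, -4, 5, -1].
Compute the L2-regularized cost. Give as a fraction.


L2 sq norm = sum(w^2) = 67. J = 11 + 9/10 * 67 = 713/10.

713/10


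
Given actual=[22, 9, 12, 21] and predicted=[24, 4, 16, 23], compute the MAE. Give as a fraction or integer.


MAE = (1/4) * (|22-24|=2 + |9-4|=5 + |12-16|=4 + |21-23|=2). Sum = 13. MAE = 13/4.

13/4


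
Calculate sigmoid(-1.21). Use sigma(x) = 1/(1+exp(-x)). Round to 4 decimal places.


sigma(-1.21) = 1/(1+e^(1.21)) = 1/(1+3.353485) = 1/4.353485 = 0.2297.

0.2297


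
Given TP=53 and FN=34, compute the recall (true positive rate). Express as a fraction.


Recall = TP / (TP + FN) = 53 / 87 = 53/87.

53/87


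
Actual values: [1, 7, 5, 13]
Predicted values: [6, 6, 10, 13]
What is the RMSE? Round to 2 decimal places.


MSE = 12.7500. RMSE = sqrt(12.7500) = 3.57.

3.57


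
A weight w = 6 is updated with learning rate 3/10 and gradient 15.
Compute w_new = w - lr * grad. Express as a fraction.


w_new = 6 - 3/10 * 15 = 6 - 9/2 = 3/2.

3/2


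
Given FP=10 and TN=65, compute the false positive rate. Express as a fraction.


FPR = FP / (FP + TN) = 10 / 75 = 2/15.

2/15


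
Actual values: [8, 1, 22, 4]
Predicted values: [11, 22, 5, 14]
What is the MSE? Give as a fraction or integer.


MSE = (1/4) * ((8-11)^2=9 + (1-22)^2=441 + (22-5)^2=289 + (4-14)^2=100). Sum = 839. MSE = 839/4.

839/4


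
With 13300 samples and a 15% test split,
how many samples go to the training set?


Test set = 13300 * 15% = 1995. Training set = 13300 - 1995 = 11305.

11305


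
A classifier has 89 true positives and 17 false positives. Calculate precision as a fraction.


Precision = TP / (TP + FP) = 89 / 106 = 89/106.

89/106


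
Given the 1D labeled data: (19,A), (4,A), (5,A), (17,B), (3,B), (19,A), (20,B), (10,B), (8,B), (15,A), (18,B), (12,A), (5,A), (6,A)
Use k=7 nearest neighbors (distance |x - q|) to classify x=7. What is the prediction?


Distances: |19-7|=12, |4-7|=3, |5-7|=2, |17-7|=10, |3-7|=4, |19-7|=12, |20-7|=13, |10-7|=3, |8-7|=1, |15-7|=8, |18-7|=11, |12-7|=5, |5-7|=2, |6-7|=1. 7 nearest: (6,A), (8,B), (5,A), (5,A), (4,A), (10,B), (3,B). Counts: {'A': 4, 'B': 3}. Majority class: A.

A


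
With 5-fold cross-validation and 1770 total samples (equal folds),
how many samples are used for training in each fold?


Each validation fold has 1770/5 = 354 samples. Training set = 1770 - 354 = 1416.

1416


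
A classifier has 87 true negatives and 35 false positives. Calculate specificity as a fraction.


Specificity = TN / (TN + FP) = 87 / 122 = 87/122.

87/122


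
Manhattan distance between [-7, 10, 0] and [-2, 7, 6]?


d = sum of absolute differences: |-7--2|=5 + |10-7|=3 + |0-6|=6 = 14.

14


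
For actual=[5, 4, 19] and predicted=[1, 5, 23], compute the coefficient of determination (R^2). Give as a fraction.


Mean(y) = 28/3. SS_res = 33. SS_tot = 422/3. R^2 = 1 - 33/(422/3) = 323/422.

323/422


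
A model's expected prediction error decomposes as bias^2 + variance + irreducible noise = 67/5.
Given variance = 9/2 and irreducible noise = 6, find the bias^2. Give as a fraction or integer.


Total error = bias^2 + variance + irreducible noise. So bias^2 = 67/5 - 9/2 - 6 = 29/10.

29/10


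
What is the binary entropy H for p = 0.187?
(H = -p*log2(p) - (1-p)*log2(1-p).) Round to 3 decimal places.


H = -0.187*log2(0.187) - 0.813*log2(0.813) = 0.695.

0.695


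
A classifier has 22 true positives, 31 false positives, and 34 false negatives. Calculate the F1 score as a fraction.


Precision = 22/53 = 22/53. Recall = 22/56 = 11/28. F1 = 2*P*R/(P+R) = 44/109.

44/109


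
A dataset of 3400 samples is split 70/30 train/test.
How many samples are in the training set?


Test set = 3400 * 30% = 1020. Training set = 3400 - 1020 = 2380.

2380


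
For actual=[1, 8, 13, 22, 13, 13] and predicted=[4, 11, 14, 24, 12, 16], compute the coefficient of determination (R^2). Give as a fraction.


Mean(y) = 35/3. SS_res = 33. SS_tot = 718/3. R^2 = 1 - 33/(718/3) = 619/718.

619/718


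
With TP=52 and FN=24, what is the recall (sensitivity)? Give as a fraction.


Recall = TP / (TP + FN) = 52 / 76 = 13/19.

13/19


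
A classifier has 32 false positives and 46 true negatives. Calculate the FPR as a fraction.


FPR = FP / (FP + TN) = 32 / 78 = 16/39.

16/39


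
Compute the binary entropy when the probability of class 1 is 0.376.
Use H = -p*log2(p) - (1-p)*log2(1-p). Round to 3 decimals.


H = -0.376*log2(0.376) - 0.624*log2(0.624) = 0.955.

0.955


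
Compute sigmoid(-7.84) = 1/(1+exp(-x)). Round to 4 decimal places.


sigma(-7.84) = 1/(1+e^(7.84)) = 1/(1+2540.204834) = 1/2541.204834 = 0.0004.

0.0004


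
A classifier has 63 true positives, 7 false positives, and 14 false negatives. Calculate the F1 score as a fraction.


Precision = 63/70 = 9/10. Recall = 63/77 = 9/11. F1 = 2*P*R/(P+R) = 6/7.

6/7


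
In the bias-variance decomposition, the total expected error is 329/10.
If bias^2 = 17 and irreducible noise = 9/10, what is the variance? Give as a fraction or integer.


Total error = bias^2 + variance + irreducible noise. So variance = 329/10 - 17 - 9/10 = 15.

15


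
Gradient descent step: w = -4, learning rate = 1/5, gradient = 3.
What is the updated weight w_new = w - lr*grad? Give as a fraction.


w_new = -4 - 1/5 * 3 = -4 - 3/5 = -23/5.

-23/5


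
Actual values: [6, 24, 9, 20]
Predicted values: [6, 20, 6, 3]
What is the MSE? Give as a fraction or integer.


MSE = (1/4) * ((6-6)^2=0 + (24-20)^2=16 + (9-6)^2=9 + (20-3)^2=289). Sum = 314. MSE = 157/2.

157/2


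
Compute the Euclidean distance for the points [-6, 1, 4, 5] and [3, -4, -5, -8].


d = sqrt(sum of squared differences). (-6-3)^2=81, (1--4)^2=25, (4--5)^2=81, (5--8)^2=169. Sum = 356.

sqrt(356)


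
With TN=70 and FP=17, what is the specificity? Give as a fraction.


Specificity = TN / (TN + FP) = 70 / 87 = 70/87.

70/87


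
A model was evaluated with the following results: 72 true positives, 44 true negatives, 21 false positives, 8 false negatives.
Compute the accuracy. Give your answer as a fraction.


Accuracy = (TP + TN) / (TP + TN + FP + FN) = (72 + 44) / 145 = 4/5.

4/5


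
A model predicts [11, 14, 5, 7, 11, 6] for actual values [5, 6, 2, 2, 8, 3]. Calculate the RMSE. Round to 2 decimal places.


MSE = 25.3333. RMSE = sqrt(25.3333) = 5.03.

5.03


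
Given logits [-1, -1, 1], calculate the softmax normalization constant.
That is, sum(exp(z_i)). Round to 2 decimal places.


Denom = e^-1=0.3679 + e^-1=0.3679 + e^1=2.7183. Sum = 3.4541, which rounds to 3.45.

3.45


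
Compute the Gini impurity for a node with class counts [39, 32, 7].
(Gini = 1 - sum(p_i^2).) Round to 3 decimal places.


Total = 78. Proportions: 39/78, 32/78, 7/78. sum(p_i^2) = 0.4264. Gini = 1 - 0.4264 = 0.5736, which rounds to 0.574.

0.574


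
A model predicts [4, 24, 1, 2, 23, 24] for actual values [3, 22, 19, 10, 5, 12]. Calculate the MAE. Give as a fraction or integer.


MAE = (1/6) * (|3-4|=1 + |22-24|=2 + |19-1|=18 + |10-2|=8 + |5-23|=18 + |12-24|=12). Sum = 59. MAE = 59/6.

59/6


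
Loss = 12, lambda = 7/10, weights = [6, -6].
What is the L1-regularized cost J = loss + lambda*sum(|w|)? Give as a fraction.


L1 norm = sum(|w|) = 12. J = 12 + 7/10 * 12 = 102/5.

102/5


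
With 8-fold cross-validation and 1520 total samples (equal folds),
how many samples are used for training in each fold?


Each validation fold has 1520/8 = 190 samples. Training set = 1520 - 190 = 1330.

1330


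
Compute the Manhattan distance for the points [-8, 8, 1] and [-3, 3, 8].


d = sum of absolute differences: |-8--3|=5 + |8-3|=5 + |1-8|=7 = 17.

17


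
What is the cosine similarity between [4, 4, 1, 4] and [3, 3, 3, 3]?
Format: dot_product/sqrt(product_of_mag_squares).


dot = 39. |a|^2 = 49, |b|^2 = 36. cos = 39/sqrt(1764).

39/sqrt(1764)


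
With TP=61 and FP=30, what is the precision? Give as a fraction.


Precision = TP / (TP + FP) = 61 / 91 = 61/91.

61/91


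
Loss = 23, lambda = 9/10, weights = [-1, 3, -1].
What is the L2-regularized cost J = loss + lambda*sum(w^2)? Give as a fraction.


L2 sq norm = sum(w^2) = 11. J = 23 + 9/10 * 11 = 329/10.

329/10


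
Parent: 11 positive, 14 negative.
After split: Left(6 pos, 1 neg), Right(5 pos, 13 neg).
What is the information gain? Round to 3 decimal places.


H(parent) = 0.9896. H(left) = 0.5917, H(right) = 0.8524. Weighted = (7/25)*0.5917 + (18/25)*0.8524 = 0.7794. IG = 0.9896 - 0.7794 = 0.2102, which rounds to 0.210.

0.210


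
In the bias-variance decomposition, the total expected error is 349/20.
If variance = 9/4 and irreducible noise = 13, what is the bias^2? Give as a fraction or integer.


Total error = bias^2 + variance + irreducible noise. So bias^2 = 349/20 - 9/4 - 13 = 11/5.

11/5


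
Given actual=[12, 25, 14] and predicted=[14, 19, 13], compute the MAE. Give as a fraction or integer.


MAE = (1/3) * (|12-14|=2 + |25-19|=6 + |14-13|=1). Sum = 9. MAE = 3.

3


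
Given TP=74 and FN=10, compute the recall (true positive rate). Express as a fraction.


Recall = TP / (TP + FN) = 74 / 84 = 37/42.

37/42


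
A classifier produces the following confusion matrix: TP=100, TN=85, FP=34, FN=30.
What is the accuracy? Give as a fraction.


Accuracy = (TP + TN) / (TP + TN + FP + FN) = (100 + 85) / 249 = 185/249.

185/249


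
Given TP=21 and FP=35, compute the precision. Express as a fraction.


Precision = TP / (TP + FP) = 21 / 56 = 3/8.

3/8


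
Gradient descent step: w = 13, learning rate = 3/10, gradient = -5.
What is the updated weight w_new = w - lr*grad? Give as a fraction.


w_new = 13 - 3/10 * -5 = 13 - -3/2 = 29/2.

29/2


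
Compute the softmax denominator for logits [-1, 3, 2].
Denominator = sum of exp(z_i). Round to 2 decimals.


Denom = e^-1=0.3679 + e^3=20.0855 + e^2=7.3891. Sum = 27.8425, which rounds to 27.84.

27.84


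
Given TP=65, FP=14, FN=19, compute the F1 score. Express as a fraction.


Precision = 65/79 = 65/79. Recall = 65/84 = 65/84. F1 = 2*P*R/(P+R) = 130/163.

130/163


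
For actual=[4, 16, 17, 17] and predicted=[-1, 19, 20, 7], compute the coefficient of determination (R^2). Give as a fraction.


Mean(y) = 27/2. SS_res = 143. SS_tot = 121. R^2 = 1 - 143/(121) = -2/11.

-2/11


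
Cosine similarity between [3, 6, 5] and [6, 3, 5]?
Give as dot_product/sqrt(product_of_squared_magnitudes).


dot = 61. |a|^2 = 70, |b|^2 = 70. cos = 61/sqrt(4900).

61/sqrt(4900)


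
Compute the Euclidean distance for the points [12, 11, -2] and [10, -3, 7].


d = sqrt(sum of squared differences). (12-10)^2=4, (11--3)^2=196, (-2-7)^2=81. Sum = 281.

sqrt(281)


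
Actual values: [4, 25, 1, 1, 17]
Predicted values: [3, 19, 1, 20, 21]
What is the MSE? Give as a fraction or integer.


MSE = (1/5) * ((4-3)^2=1 + (25-19)^2=36 + (1-1)^2=0 + (1-20)^2=361 + (17-21)^2=16). Sum = 414. MSE = 414/5.

414/5


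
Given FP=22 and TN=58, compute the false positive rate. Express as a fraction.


FPR = FP / (FP + TN) = 22 / 80 = 11/40.

11/40


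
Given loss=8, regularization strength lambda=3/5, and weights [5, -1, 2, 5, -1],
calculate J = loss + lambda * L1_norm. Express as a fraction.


L1 norm = sum(|w|) = 14. J = 8 + 3/5 * 14 = 82/5.

82/5


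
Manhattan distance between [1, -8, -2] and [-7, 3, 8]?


d = sum of absolute differences: |1--7|=8 + |-8-3|=11 + |-2-8|=10 = 29.

29


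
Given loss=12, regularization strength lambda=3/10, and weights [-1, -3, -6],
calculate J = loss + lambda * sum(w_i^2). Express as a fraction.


L2 sq norm = sum(w^2) = 46. J = 12 + 3/10 * 46 = 129/5.

129/5


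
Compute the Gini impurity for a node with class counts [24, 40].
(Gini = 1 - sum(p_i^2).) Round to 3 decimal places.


Total = 64. Proportions: 24/64, 40/64. sum(p_i^2) = 0.5312. Gini = 1 - 0.5312 = 0.4688, which rounds to 0.469.

0.469


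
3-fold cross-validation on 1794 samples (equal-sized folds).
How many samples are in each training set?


Each validation fold has 1794/3 = 598 samples. Training set = 1794 - 598 = 1196.

1196


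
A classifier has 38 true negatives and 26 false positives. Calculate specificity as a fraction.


Specificity = TN / (TN + FP) = 38 / 64 = 19/32.

19/32


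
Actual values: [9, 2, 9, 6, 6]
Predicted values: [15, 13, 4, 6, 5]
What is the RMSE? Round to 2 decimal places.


MSE = 36.6000. RMSE = sqrt(36.6000) = 6.05.

6.05


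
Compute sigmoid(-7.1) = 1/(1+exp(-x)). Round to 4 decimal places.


sigma(-7.1) = 1/(1+e^(7.1)) = 1/(1+1211.967074) = 1/1212.967074 = 0.0008.

0.0008


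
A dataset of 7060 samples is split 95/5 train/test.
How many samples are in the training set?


Test set = 7060 * 5% = 353. Training set = 7060 - 353 = 6707.

6707


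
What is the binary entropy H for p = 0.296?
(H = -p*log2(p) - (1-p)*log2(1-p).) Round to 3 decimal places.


H = -0.296*log2(0.296) - 0.704*log2(0.704) = 0.876.

0.876


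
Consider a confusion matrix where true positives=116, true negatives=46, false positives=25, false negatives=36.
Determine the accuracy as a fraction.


Accuracy = (TP + TN) / (TP + TN + FP + FN) = (116 + 46) / 223 = 162/223.

162/223


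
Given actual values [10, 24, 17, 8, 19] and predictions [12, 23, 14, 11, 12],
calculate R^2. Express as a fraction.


Mean(y) = 78/5. SS_res = 72. SS_tot = 866/5. R^2 = 1 - 72/(866/5) = 253/433.

253/433


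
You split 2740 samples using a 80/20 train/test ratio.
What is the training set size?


Test set = 2740 * 20% = 548. Training set = 2740 - 548 = 2192.

2192


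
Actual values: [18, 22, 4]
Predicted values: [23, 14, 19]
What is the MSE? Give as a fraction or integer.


MSE = (1/3) * ((18-23)^2=25 + (22-14)^2=64 + (4-19)^2=225). Sum = 314. MSE = 314/3.

314/3


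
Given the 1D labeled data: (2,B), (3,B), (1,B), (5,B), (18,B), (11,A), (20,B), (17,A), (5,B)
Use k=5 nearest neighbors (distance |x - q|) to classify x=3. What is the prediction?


Distances: |2-3|=1, |3-3|=0, |1-3|=2, |5-3|=2, |18-3|=15, |11-3|=8, |20-3|=17, |17-3|=14, |5-3|=2. 5 nearest: (3,B), (2,B), (1,B), (5,B), (5,B). Counts: {'B': 5}. Majority class: B.

B


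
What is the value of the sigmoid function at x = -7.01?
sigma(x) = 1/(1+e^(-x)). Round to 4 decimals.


sigma(-7.01) = 1/(1+e^(7.01)) = 1/(1+1107.654505) = 1/1108.654505 = 0.0009.

0.0009


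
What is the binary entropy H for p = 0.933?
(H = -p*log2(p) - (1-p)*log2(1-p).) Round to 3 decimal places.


H = -0.933*log2(0.933) - 0.067*log2(0.067) = 0.355.

0.355


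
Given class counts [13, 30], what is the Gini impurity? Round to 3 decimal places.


Total = 43. Proportions: 13/43, 30/43. sum(p_i^2) = 0.5782. Gini = 1 - 0.5782 = 0.4218, which rounds to 0.422.

0.422


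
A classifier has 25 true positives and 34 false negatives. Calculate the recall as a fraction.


Recall = TP / (TP + FN) = 25 / 59 = 25/59.

25/59


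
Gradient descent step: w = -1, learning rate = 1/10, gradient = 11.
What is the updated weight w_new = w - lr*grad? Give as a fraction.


w_new = -1 - 1/10 * 11 = -1 - 11/10 = -21/10.

-21/10


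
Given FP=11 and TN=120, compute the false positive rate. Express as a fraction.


FPR = FP / (FP + TN) = 11 / 131 = 11/131.

11/131


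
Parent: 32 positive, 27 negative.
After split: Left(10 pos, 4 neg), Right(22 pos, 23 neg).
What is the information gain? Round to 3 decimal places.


H(parent) = 0.9948. H(left) = 0.8631, H(right) = 0.9996. Weighted = (14/59)*0.8631 + (45/59)*0.9996 = 0.9672. IG = 0.9948 - 0.9672 = 0.0276, which rounds to 0.028.

0.028


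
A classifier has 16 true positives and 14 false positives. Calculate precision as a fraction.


Precision = TP / (TP + FP) = 16 / 30 = 8/15.

8/15


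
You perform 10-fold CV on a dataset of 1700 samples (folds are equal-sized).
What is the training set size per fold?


Each validation fold has 1700/10 = 170 samples. Training set = 1700 - 170 = 1530.

1530


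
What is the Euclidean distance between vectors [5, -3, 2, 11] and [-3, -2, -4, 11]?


d = sqrt(sum of squared differences). (5--3)^2=64, (-3--2)^2=1, (2--4)^2=36, (11-11)^2=0. Sum = 101.

sqrt(101)


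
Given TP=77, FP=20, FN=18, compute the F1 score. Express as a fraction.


Precision = 77/97 = 77/97. Recall = 77/95 = 77/95. F1 = 2*P*R/(P+R) = 77/96.

77/96


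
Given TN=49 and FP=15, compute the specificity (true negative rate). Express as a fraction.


Specificity = TN / (TN + FP) = 49 / 64 = 49/64.

49/64


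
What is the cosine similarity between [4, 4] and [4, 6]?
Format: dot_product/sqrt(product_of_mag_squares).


dot = 40. |a|^2 = 32, |b|^2 = 52. cos = 40/sqrt(1664).

40/sqrt(1664)


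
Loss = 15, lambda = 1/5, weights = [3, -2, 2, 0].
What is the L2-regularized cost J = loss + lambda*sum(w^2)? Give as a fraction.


L2 sq norm = sum(w^2) = 17. J = 15 + 1/5 * 17 = 92/5.

92/5


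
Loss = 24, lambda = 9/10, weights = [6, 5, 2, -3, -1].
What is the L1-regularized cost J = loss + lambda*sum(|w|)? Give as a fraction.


L1 norm = sum(|w|) = 17. J = 24 + 9/10 * 17 = 393/10.

393/10


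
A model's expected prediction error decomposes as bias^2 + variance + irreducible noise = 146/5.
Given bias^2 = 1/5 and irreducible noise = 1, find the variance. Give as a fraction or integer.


Total error = bias^2 + variance + irreducible noise. So variance = 146/5 - 1/5 - 1 = 28.

28


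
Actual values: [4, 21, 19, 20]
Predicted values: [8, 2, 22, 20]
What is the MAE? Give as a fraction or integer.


MAE = (1/4) * (|4-8|=4 + |21-2|=19 + |19-22|=3 + |20-20|=0). Sum = 26. MAE = 13/2.

13/2


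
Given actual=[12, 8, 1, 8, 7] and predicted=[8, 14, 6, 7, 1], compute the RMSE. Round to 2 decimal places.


MSE = 22.8000. RMSE = sqrt(22.8000) = 4.77.

4.77


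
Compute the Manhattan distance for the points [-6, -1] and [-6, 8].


d = sum of absolute differences: |-6--6|=0 + |-1-8|=9 = 9.

9


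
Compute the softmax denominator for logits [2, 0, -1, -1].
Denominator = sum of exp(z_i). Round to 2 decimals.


Denom = e^2=7.3891 + e^0=1.0000 + e^-1=0.3679 + e^-1=0.3679. Sum = 9.1249, which rounds to 9.12.

9.12


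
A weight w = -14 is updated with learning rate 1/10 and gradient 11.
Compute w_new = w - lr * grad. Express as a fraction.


w_new = -14 - 1/10 * 11 = -14 - 11/10 = -151/10.

-151/10


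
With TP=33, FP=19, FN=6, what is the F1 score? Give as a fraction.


Precision = 33/52 = 33/52. Recall = 33/39 = 11/13. F1 = 2*P*R/(P+R) = 66/91.

66/91


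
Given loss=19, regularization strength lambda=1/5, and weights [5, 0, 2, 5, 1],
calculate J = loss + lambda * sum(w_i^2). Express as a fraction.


L2 sq norm = sum(w^2) = 55. J = 19 + 1/5 * 55 = 30.

30


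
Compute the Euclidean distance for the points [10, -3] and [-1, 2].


d = sqrt(sum of squared differences). (10--1)^2=121, (-3-2)^2=25. Sum = 146.

sqrt(146)


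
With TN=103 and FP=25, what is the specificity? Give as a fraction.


Specificity = TN / (TN + FP) = 103 / 128 = 103/128.

103/128


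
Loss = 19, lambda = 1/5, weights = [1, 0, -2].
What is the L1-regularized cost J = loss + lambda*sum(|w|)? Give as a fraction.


L1 norm = sum(|w|) = 3. J = 19 + 1/5 * 3 = 98/5.

98/5


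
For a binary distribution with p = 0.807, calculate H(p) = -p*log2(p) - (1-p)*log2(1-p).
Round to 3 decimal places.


H = -0.807*log2(0.807) - 0.193*log2(0.193) = 0.708.

0.708


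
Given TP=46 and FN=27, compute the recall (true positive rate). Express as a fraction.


Recall = TP / (TP + FN) = 46 / 73 = 46/73.

46/73


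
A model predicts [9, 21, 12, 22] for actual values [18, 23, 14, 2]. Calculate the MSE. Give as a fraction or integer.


MSE = (1/4) * ((18-9)^2=81 + (23-21)^2=4 + (14-12)^2=4 + (2-22)^2=400). Sum = 489. MSE = 489/4.

489/4


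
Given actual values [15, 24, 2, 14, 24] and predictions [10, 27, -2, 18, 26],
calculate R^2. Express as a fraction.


Mean(y) = 79/5. SS_res = 70. SS_tot = 1644/5. R^2 = 1 - 70/(1644/5) = 647/822.

647/822


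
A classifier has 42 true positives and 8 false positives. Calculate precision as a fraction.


Precision = TP / (TP + FP) = 42 / 50 = 21/25.

21/25


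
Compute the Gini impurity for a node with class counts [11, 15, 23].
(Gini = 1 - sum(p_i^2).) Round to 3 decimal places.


Total = 49. Proportions: 11/49, 15/49, 23/49. sum(p_i^2) = 0.3644. Gini = 1 - 0.3644 = 0.6356, which rounds to 0.636.

0.636


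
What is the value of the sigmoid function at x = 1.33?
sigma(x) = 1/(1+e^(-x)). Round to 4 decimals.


sigma(1.33) = 1/(1+e^(-1.33)) = 1/(1+0.264477) = 1/1.264477 = 0.7908.

0.7908


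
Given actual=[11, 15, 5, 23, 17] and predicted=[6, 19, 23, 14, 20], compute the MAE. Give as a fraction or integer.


MAE = (1/5) * (|11-6|=5 + |15-19|=4 + |5-23|=18 + |23-14|=9 + |17-20|=3). Sum = 39. MAE = 39/5.

39/5


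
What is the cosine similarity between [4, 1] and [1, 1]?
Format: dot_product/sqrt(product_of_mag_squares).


dot = 5. |a|^2 = 17, |b|^2 = 2. cos = 5/sqrt(34).

5/sqrt(34)


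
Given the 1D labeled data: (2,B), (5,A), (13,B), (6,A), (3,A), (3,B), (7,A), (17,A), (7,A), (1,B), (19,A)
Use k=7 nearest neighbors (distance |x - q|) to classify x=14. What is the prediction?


Distances: |2-14|=12, |5-14|=9, |13-14|=1, |6-14|=8, |3-14|=11, |3-14|=11, |7-14|=7, |17-14|=3, |7-14|=7, |1-14|=13, |19-14|=5. 7 nearest: (13,B), (17,A), (19,A), (7,A), (7,A), (6,A), (5,A). Counts: {'B': 1, 'A': 6}. Majority class: A.

A


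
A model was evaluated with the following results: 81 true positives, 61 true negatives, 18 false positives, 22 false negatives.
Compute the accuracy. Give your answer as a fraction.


Accuracy = (TP + TN) / (TP + TN + FP + FN) = (81 + 61) / 182 = 71/91.

71/91


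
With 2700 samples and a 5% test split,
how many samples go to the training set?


Test set = 2700 * 5% = 135. Training set = 2700 - 135 = 2565.

2565


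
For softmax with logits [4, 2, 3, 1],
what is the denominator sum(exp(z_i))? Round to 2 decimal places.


Denom = e^4=54.5982 + e^2=7.3891 + e^3=20.0855 + e^1=2.7183. Sum = 84.7911, which rounds to 84.79.

84.79


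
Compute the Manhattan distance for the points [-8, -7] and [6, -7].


d = sum of absolute differences: |-8-6|=14 + |-7--7|=0 = 14.

14


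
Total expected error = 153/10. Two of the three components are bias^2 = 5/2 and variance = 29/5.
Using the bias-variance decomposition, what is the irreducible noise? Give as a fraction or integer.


Total error = bias^2 + variance + irreducible noise. So irreducible noise = 153/10 - 5/2 - 29/5 = 7.

7


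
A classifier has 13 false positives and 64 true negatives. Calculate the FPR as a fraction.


FPR = FP / (FP + TN) = 13 / 77 = 13/77.

13/77


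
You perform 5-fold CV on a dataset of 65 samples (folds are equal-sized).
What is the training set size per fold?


Each validation fold has 65/5 = 13 samples. Training set = 65 - 13 = 52.

52


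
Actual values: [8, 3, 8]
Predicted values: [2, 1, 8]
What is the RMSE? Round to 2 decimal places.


MSE = 13.3333. RMSE = sqrt(13.3333) = 3.65.

3.65


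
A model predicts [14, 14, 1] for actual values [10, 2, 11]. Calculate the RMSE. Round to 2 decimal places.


MSE = 86.6667. RMSE = sqrt(86.6667) = 9.31.

9.31


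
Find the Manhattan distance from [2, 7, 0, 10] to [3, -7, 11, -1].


d = sum of absolute differences: |2-3|=1 + |7--7|=14 + |0-11|=11 + |10--1|=11 = 37.

37


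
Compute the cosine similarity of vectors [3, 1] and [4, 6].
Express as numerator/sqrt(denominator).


dot = 18. |a|^2 = 10, |b|^2 = 52. cos = 18/sqrt(520).

18/sqrt(520)


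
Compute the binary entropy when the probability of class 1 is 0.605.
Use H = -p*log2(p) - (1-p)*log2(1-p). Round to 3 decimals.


H = -0.605*log2(0.605) - 0.395*log2(0.395) = 0.968.

0.968


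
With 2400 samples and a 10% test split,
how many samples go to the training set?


Test set = 2400 * 10% = 240. Training set = 2400 - 240 = 2160.

2160


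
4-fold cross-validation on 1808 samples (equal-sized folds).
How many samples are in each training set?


Each validation fold has 1808/4 = 452 samples. Training set = 1808 - 452 = 1356.

1356


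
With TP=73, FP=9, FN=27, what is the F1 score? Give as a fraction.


Precision = 73/82 = 73/82. Recall = 73/100 = 73/100. F1 = 2*P*R/(P+R) = 73/91.

73/91


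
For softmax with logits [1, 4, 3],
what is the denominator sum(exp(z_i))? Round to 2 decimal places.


Denom = e^1=2.7183 + e^4=54.5982 + e^3=20.0855. Sum = 77.4020, which rounds to 77.40.

77.40


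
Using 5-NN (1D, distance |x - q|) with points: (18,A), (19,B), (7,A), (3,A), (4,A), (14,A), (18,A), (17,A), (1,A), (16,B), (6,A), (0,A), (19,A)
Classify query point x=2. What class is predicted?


Distances: |18-2|=16, |19-2|=17, |7-2|=5, |3-2|=1, |4-2|=2, |14-2|=12, |18-2|=16, |17-2|=15, |1-2|=1, |16-2|=14, |6-2|=4, |0-2|=2, |19-2|=17. 5 nearest: (3,A), (1,A), (4,A), (0,A), (6,A). Counts: {'A': 5}. Majority class: A.

A


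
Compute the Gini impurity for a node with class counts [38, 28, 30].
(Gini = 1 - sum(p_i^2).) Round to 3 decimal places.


Total = 96. Proportions: 38/96, 28/96, 30/96. sum(p_i^2) = 0.3394. Gini = 1 - 0.3394 = 0.6606, which rounds to 0.661.

0.661


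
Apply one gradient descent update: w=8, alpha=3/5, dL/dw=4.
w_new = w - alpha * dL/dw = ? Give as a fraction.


w_new = 8 - 3/5 * 4 = 8 - 12/5 = 28/5.

28/5


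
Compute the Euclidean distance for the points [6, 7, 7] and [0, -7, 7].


d = sqrt(sum of squared differences). (6-0)^2=36, (7--7)^2=196, (7-7)^2=0. Sum = 232.

sqrt(232)


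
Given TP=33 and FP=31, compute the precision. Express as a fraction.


Precision = TP / (TP + FP) = 33 / 64 = 33/64.

33/64


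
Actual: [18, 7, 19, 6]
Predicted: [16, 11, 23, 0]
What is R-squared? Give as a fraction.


Mean(y) = 25/2. SS_res = 72. SS_tot = 145. R^2 = 1 - 72/(145) = 73/145.

73/145


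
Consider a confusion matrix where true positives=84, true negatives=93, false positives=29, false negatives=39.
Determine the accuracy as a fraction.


Accuracy = (TP + TN) / (TP + TN + FP + FN) = (84 + 93) / 245 = 177/245.

177/245


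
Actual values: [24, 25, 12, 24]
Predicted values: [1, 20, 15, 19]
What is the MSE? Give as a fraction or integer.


MSE = (1/4) * ((24-1)^2=529 + (25-20)^2=25 + (12-15)^2=9 + (24-19)^2=25). Sum = 588. MSE = 147.

147


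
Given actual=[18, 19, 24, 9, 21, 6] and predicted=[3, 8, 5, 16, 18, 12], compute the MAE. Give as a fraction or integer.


MAE = (1/6) * (|18-3|=15 + |19-8|=11 + |24-5|=19 + |9-16|=7 + |21-18|=3 + |6-12|=6). Sum = 61. MAE = 61/6.

61/6


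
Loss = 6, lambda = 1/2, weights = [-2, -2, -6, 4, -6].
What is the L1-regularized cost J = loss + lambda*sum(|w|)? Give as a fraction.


L1 norm = sum(|w|) = 20. J = 6 + 1/2 * 20 = 16.

16


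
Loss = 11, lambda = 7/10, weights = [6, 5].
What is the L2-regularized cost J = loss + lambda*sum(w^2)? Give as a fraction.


L2 sq norm = sum(w^2) = 61. J = 11 + 7/10 * 61 = 537/10.

537/10


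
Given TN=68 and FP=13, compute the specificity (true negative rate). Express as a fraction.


Specificity = TN / (TN + FP) = 68 / 81 = 68/81.

68/81


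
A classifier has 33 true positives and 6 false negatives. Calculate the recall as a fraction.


Recall = TP / (TP + FN) = 33 / 39 = 11/13.

11/13


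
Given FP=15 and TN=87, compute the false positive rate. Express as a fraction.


FPR = FP / (FP + TN) = 15 / 102 = 5/34.

5/34


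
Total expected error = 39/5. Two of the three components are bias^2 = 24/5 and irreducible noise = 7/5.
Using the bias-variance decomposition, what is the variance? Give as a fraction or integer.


Total error = bias^2 + variance + irreducible noise. So variance = 39/5 - 24/5 - 7/5 = 8/5.

8/5


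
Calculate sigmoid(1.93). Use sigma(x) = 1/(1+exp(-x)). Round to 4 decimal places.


sigma(1.93) = 1/(1+e^(-1.93)) = 1/(1+0.145148) = 1/1.145148 = 0.8732.

0.8732


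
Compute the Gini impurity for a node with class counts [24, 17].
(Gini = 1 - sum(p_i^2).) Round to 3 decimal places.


Total = 41. Proportions: 24/41, 17/41. sum(p_i^2) = 0.5146. Gini = 1 - 0.5146 = 0.4854, which rounds to 0.485.

0.485


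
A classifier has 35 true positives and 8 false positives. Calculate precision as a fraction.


Precision = TP / (TP + FP) = 35 / 43 = 35/43.

35/43


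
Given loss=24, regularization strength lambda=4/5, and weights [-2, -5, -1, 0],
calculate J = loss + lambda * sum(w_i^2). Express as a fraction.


L2 sq norm = sum(w^2) = 30. J = 24 + 4/5 * 30 = 48.

48


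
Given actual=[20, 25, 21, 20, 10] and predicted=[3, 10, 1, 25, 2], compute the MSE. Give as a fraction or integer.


MSE = (1/5) * ((20-3)^2=289 + (25-10)^2=225 + (21-1)^2=400 + (20-25)^2=25 + (10-2)^2=64). Sum = 1003. MSE = 1003/5.

1003/5


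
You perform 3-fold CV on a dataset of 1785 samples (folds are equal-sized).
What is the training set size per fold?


Each validation fold has 1785/3 = 595 samples. Training set = 1785 - 595 = 1190.

1190


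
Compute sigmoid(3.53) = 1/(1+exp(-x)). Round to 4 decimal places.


sigma(3.53) = 1/(1+e^(-3.53)) = 1/(1+0.029305) = 1/1.029305 = 0.9715.

0.9715


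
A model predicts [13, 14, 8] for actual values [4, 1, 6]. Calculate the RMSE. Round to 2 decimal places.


MSE = 84.6667. RMSE = sqrt(84.6667) = 9.20.

9.20


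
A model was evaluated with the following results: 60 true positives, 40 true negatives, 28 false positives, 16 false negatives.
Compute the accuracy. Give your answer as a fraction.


Accuracy = (TP + TN) / (TP + TN + FP + FN) = (60 + 40) / 144 = 25/36.

25/36


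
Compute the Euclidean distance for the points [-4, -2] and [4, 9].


d = sqrt(sum of squared differences). (-4-4)^2=64, (-2-9)^2=121. Sum = 185.

sqrt(185)


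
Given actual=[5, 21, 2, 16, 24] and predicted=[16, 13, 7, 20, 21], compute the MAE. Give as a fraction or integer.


MAE = (1/5) * (|5-16|=11 + |21-13|=8 + |2-7|=5 + |16-20|=4 + |24-21|=3). Sum = 31. MAE = 31/5.

31/5


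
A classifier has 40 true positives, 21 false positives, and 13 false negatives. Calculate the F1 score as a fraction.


Precision = 40/61 = 40/61. Recall = 40/53 = 40/53. F1 = 2*P*R/(P+R) = 40/57.

40/57


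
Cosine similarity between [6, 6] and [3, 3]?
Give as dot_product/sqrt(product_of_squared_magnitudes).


dot = 36. |a|^2 = 72, |b|^2 = 18. cos = 36/sqrt(1296).

36/sqrt(1296)


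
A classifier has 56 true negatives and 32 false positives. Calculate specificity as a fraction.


Specificity = TN / (TN + FP) = 56 / 88 = 7/11.

7/11


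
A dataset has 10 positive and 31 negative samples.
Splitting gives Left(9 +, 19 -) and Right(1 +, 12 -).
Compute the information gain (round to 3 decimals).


H(parent) = 0.8015. H(left) = 0.9059, H(right) = 0.3912. Weighted = (28/41)*0.9059 + (13/41)*0.3912 = 0.7427. IG = 0.8015 - 0.7427 = 0.0588, which rounds to 0.059.

0.059


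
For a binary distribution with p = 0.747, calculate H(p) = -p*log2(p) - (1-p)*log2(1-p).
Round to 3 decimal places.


H = -0.747*log2(0.747) - 0.253*log2(0.253) = 0.816.

0.816


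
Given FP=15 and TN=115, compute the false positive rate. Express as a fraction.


FPR = FP / (FP + TN) = 15 / 130 = 3/26.

3/26


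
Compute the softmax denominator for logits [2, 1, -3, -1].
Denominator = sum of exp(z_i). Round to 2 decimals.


Denom = e^2=7.3891 + e^1=2.7183 + e^-3=0.0498 + e^-1=0.3679. Sum = 10.5251, which rounds to 10.53.

10.53


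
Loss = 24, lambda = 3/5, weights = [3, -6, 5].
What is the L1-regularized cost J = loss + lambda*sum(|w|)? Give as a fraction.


L1 norm = sum(|w|) = 14. J = 24 + 3/5 * 14 = 162/5.

162/5


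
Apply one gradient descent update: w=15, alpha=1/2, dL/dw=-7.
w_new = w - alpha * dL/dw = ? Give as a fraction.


w_new = 15 - 1/2 * -7 = 15 - -7/2 = 37/2.

37/2


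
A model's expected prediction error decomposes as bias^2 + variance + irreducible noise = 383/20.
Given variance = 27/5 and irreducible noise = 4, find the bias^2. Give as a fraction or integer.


Total error = bias^2 + variance + irreducible noise. So bias^2 = 383/20 - 27/5 - 4 = 39/4.

39/4


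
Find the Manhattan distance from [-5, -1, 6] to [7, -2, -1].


d = sum of absolute differences: |-5-7|=12 + |-1--2|=1 + |6--1|=7 = 20.

20


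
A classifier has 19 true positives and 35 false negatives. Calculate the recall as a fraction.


Recall = TP / (TP + FN) = 19 / 54 = 19/54.

19/54


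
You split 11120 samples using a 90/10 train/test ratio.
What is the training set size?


Test set = 11120 * 10% = 1112. Training set = 11120 - 1112 = 10008.

10008


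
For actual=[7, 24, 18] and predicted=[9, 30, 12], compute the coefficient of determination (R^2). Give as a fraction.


Mean(y) = 49/3. SS_res = 76. SS_tot = 446/3. R^2 = 1 - 76/(446/3) = 109/223.

109/223


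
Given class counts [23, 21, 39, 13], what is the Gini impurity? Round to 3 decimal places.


Total = 96. Proportions: 23/96, 21/96, 39/96, 13/96. sum(p_i^2) = 0.2886. Gini = 1 - 0.2886 = 0.7114, which rounds to 0.711.

0.711


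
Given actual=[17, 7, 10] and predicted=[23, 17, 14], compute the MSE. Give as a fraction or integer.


MSE = (1/3) * ((17-23)^2=36 + (7-17)^2=100 + (10-14)^2=16). Sum = 152. MSE = 152/3.

152/3


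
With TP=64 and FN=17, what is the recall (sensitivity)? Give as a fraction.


Recall = TP / (TP + FN) = 64 / 81 = 64/81.

64/81


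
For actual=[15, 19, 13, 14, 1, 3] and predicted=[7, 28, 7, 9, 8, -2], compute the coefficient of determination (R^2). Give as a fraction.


Mean(y) = 65/6. SS_res = 280. SS_tot = 1541/6. R^2 = 1 - 280/(1541/6) = -139/1541.

-139/1541


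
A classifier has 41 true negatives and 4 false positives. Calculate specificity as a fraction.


Specificity = TN / (TN + FP) = 41 / 45 = 41/45.

41/45


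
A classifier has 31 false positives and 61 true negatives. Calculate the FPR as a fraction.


FPR = FP / (FP + TN) = 31 / 92 = 31/92.

31/92


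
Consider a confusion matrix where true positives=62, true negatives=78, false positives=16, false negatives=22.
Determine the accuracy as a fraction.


Accuracy = (TP + TN) / (TP + TN + FP + FN) = (62 + 78) / 178 = 70/89.

70/89


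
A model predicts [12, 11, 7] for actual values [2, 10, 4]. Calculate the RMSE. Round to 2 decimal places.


MSE = 36.6667. RMSE = sqrt(36.6667) = 6.06.

6.06


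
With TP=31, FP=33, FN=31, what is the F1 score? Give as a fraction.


Precision = 31/64 = 31/64. Recall = 31/62 = 1/2. F1 = 2*P*R/(P+R) = 31/63.

31/63


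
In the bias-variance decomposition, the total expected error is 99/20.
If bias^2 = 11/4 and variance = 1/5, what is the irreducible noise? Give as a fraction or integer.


Total error = bias^2 + variance + irreducible noise. So irreducible noise = 99/20 - 11/4 - 1/5 = 2.

2


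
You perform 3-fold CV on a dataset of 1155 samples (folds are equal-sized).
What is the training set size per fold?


Each validation fold has 1155/3 = 385 samples. Training set = 1155 - 385 = 770.

770


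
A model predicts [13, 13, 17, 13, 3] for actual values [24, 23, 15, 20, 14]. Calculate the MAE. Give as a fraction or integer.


MAE = (1/5) * (|24-13|=11 + |23-13|=10 + |15-17|=2 + |20-13|=7 + |14-3|=11). Sum = 41. MAE = 41/5.

41/5


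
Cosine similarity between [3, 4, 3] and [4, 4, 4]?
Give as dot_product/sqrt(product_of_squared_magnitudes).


dot = 40. |a|^2 = 34, |b|^2 = 48. cos = 40/sqrt(1632).

40/sqrt(1632)


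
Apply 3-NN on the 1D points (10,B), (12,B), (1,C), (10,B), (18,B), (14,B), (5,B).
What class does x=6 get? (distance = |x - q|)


Distances: |10-6|=4, |12-6|=6, |1-6|=5, |10-6|=4, |18-6|=12, |14-6|=8, |5-6|=1. 3 nearest: (5,B), (10,B), (10,B). Counts: {'B': 3}. Majority class: B.

B


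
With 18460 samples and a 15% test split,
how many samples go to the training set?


Test set = 18460 * 15% = 2769. Training set = 18460 - 2769 = 15691.

15691


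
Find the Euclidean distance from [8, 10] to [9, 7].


d = sqrt(sum of squared differences). (8-9)^2=1, (10-7)^2=9. Sum = 10.

sqrt(10)


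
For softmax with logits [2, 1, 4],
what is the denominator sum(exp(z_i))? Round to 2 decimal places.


Denom = e^2=7.3891 + e^1=2.7183 + e^4=54.5982. Sum = 64.7056, which rounds to 64.71.

64.71


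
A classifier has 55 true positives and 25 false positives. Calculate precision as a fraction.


Precision = TP / (TP + FP) = 55 / 80 = 11/16.

11/16


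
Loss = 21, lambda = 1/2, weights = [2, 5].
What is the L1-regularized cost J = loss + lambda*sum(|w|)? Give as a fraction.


L1 norm = sum(|w|) = 7. J = 21 + 1/2 * 7 = 49/2.

49/2


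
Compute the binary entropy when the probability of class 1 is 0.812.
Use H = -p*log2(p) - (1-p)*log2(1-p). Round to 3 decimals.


H = -0.812*log2(0.812) - 0.188*log2(0.188) = 0.697.

0.697
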